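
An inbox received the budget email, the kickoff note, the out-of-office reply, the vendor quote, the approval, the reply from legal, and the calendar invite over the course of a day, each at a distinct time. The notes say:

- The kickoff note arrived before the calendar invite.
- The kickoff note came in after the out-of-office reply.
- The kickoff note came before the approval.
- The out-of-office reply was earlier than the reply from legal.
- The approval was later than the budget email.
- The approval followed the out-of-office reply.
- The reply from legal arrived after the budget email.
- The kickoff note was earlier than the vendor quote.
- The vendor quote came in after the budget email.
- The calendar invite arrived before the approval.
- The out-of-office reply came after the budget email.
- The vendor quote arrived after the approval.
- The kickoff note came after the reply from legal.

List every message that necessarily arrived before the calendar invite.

Directly stated before the calendar invite: the kickoff note.
The budget email reaches the calendar invite via the budget email → the out-of-office reply → the kickoff note → the calendar invite.
The out-of-office reply reaches the calendar invite via the out-of-office reply → the kickoff note → the calendar invite.
The reply from legal reaches the calendar invite via the reply from legal → the kickoff note → the calendar invite.

the budget email, the kickoff note, the out-of-office reply, the reply from legal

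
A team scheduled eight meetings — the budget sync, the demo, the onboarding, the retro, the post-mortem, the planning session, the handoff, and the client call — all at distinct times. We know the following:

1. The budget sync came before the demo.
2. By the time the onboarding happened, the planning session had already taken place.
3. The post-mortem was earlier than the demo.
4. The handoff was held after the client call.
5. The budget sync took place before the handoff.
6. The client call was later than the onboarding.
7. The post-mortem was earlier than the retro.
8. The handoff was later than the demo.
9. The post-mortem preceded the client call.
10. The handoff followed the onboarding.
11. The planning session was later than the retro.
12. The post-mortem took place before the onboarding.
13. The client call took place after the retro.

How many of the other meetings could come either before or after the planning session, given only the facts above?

Forced before the planning session: the post-mortem and the retro; forced after the planning session: the client call, the handoff, and the onboarding.
That leaves the budget sync and the demo with no forced order relative to the planning session — 2.

2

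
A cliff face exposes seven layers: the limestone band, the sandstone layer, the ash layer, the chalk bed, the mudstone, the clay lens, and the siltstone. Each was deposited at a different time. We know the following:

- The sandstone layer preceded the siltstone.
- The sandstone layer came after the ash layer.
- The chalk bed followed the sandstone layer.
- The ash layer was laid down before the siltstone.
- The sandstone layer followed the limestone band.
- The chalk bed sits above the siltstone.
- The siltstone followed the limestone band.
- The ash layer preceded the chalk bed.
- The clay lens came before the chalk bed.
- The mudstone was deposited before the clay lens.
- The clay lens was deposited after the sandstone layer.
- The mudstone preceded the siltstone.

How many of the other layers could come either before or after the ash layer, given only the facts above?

Forced after the ash layer: the chalk bed, the clay lens, the sandstone layer, and the siltstone.
That leaves the limestone band and the mudstone with no forced order relative to the ash layer — 2.

2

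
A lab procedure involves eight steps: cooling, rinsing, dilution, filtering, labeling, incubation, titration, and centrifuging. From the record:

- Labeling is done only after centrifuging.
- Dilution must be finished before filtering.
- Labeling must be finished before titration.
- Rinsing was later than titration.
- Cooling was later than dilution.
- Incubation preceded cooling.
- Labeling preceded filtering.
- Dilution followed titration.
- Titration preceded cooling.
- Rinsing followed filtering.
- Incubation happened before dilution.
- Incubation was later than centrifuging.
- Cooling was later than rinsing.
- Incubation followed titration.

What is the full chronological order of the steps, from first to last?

centrifuging, labeling, titration, incubation, dilution, filtering, rinsing, cooling

The constraints fix every adjacent pair, so only one ordering works:
centrifuging → labeling → titration → incubation → dilution → filtering → rinsing → cooling.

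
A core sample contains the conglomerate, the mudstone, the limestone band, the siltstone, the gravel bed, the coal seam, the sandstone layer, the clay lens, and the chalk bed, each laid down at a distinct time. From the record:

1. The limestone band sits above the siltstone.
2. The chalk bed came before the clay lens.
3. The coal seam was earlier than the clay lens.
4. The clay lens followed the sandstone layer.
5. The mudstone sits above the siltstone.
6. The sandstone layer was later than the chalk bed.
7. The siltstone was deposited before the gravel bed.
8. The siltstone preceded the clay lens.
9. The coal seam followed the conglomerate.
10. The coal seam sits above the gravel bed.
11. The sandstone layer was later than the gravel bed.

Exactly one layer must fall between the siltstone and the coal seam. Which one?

the gravel bed

Tracing the constraints gives the siltstone → the gravel bed → the coal seam, so the gravel bed sits after the siltstone and before the coal seam.
No other layer is forced both after the siltstone and before the coal seam.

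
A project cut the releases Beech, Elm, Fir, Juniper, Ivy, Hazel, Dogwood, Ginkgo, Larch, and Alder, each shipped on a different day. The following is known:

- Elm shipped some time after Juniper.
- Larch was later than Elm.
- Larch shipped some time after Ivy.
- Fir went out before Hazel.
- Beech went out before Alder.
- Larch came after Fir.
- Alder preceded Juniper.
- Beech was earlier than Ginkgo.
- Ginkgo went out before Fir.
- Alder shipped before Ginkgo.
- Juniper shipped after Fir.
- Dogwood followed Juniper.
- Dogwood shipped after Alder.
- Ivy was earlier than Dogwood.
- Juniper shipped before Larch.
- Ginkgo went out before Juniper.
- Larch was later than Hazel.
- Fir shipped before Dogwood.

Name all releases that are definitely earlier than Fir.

Alder, Beech, Ginkgo

Directly stated before Fir: Ginkgo.
Alder reaches Fir via Alder → Ginkgo → Fir.
Beech reaches Fir via Beech → Ginkgo → Fir.
No chain forces Elm (or any of the others) ahead of Fir.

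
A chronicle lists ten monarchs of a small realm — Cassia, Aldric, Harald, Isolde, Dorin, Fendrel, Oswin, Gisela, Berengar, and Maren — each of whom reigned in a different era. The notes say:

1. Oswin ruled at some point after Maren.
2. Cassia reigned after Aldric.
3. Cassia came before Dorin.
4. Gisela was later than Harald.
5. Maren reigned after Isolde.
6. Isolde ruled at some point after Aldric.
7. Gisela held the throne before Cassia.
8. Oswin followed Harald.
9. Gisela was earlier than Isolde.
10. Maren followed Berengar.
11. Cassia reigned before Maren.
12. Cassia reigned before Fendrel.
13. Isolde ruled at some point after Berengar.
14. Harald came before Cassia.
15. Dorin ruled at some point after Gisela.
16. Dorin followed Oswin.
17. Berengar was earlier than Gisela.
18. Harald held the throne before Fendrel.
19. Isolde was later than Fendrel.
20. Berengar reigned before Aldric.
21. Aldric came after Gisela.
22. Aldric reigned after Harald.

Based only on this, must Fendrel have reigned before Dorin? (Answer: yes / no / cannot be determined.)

Chain the constraints: Fendrel → Isolde → Maren → Oswin → Dorin. Each link is directly stated, so Fendrel comes before Dorin.

yes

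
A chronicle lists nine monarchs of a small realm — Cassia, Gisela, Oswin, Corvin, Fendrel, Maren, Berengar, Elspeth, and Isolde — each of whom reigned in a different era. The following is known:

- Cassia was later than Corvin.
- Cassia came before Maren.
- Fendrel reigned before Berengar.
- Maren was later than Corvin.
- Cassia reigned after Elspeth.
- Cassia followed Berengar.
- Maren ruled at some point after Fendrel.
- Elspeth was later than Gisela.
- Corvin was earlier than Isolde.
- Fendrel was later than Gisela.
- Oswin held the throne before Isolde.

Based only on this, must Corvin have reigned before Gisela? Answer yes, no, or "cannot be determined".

No chain of stated constraints runs from Corvin to Gisela, and none runs from Gisela to Corvin either.
So the relative order of Corvin and Gisela is not fixed by the given facts.

cannot be determined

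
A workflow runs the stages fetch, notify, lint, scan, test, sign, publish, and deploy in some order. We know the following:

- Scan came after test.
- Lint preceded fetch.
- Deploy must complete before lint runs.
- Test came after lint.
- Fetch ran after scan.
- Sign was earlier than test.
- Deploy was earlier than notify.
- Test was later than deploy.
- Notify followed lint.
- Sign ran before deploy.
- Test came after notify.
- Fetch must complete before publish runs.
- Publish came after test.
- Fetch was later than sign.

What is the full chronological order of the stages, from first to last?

sign, deploy, lint, notify, test, scan, fetch, publish

The constraints fix every adjacent pair, so only one ordering works:
sign → deploy → lint → notify → test → scan → fetch → publish.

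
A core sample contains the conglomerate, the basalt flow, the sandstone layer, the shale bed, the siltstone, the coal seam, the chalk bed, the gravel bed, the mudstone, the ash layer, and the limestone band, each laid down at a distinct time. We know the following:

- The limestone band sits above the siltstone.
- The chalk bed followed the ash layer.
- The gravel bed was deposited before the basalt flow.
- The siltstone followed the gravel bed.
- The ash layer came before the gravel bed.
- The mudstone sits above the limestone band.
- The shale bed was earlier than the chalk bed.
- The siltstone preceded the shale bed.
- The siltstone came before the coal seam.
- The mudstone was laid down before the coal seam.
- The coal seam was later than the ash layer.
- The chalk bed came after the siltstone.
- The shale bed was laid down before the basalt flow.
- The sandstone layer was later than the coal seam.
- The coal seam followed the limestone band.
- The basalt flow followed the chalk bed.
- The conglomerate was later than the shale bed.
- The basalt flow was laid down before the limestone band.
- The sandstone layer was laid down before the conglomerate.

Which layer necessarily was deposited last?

the conglomerate

Every other layer has a chain of constraints placing it before the conglomerate, so the conglomerate is last.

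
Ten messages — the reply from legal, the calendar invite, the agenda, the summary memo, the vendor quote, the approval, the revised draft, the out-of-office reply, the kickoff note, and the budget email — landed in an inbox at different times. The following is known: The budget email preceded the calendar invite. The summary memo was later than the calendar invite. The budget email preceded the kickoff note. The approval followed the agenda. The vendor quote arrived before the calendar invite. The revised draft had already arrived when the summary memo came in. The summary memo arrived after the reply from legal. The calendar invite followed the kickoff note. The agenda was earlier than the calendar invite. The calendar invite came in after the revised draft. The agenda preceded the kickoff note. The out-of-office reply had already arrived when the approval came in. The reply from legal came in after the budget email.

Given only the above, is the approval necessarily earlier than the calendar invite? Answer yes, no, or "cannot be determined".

No chain of stated constraints runs from the approval to the calendar invite, and none runs from the calendar invite to the approval either.
So the relative order of the approval and the calendar invite is not fixed by the given facts.

cannot be determined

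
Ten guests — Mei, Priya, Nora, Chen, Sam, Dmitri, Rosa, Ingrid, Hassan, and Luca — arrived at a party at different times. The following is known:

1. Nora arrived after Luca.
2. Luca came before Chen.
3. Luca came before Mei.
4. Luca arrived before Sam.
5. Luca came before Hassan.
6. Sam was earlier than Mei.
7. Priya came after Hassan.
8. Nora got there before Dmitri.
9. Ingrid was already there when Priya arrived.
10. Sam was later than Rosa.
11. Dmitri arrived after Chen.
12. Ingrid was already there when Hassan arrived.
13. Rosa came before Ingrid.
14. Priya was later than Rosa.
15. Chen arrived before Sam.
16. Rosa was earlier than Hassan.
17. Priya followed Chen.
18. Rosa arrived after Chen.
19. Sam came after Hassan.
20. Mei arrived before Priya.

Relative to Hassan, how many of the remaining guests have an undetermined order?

2

Forced before Hassan: Chen, Ingrid, Luca, and Rosa; forced after Hassan: Mei, Priya, and Sam.
That leaves Dmitri and Nora with no forced order relative to Hassan — 2.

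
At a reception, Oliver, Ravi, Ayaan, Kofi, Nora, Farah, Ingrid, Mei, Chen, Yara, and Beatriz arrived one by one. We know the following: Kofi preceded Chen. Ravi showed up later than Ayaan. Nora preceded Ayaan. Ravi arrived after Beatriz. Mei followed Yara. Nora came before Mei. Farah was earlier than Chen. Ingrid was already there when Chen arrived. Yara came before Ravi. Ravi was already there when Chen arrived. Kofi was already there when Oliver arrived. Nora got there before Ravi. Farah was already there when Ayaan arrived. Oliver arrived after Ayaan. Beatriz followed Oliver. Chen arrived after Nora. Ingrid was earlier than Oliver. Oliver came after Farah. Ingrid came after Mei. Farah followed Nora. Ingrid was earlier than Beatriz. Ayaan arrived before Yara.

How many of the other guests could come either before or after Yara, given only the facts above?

1

Forced before Yara: Ayaan, Farah, and Nora; forced after Yara: Beatriz, Chen, Ingrid, Mei, Oliver, and Ravi.
That leaves Kofi with no forced order relative to Yara — 1.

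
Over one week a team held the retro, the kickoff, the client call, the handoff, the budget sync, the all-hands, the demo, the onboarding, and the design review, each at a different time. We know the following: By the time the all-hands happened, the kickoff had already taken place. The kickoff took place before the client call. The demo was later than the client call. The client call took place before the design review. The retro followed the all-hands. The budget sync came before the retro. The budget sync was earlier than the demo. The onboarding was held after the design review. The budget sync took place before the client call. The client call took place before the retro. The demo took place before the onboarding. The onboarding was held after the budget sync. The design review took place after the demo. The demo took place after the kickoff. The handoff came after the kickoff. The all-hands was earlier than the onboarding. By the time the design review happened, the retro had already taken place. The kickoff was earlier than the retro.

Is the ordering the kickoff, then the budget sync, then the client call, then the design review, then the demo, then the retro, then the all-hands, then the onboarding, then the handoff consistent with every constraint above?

no

The constraints require the demo before the design review, but in the proposed sequence the design review appears ahead of the demo. That one violation is enough.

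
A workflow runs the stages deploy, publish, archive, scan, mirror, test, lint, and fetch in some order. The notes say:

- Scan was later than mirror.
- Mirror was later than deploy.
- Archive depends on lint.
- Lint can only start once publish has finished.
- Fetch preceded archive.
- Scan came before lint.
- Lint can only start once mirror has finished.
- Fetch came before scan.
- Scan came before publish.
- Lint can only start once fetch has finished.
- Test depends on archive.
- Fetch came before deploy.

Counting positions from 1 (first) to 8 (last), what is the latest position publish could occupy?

5

Publish must come before archive, lint, and test — 3 stages forced after it.
Everything else can be placed before publish in some valid order, so publish can sit as late as position 8 − 3 = 5.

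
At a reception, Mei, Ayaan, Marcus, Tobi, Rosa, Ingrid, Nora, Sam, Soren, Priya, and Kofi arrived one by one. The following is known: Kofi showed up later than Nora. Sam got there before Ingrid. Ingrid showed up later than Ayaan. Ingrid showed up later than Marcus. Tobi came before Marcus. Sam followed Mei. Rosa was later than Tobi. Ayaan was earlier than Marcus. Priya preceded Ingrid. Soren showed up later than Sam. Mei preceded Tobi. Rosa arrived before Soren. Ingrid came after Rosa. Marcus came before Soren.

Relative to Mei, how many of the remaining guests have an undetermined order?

Forced after Mei: Ingrid, Marcus, Rosa, Sam, Soren, and Tobi.
That leaves Ayaan, Kofi, Nora, and Priya with no forced order relative to Mei — 4.

4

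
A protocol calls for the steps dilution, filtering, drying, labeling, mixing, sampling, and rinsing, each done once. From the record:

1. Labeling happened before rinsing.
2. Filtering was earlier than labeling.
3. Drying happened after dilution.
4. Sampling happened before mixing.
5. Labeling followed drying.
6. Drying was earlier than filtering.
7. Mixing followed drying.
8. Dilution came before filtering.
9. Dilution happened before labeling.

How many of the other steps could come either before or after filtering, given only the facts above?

2

Forced before filtering: dilution and drying; forced after filtering: labeling and rinsing.
That leaves mixing and sampling with no forced order relative to filtering — 2.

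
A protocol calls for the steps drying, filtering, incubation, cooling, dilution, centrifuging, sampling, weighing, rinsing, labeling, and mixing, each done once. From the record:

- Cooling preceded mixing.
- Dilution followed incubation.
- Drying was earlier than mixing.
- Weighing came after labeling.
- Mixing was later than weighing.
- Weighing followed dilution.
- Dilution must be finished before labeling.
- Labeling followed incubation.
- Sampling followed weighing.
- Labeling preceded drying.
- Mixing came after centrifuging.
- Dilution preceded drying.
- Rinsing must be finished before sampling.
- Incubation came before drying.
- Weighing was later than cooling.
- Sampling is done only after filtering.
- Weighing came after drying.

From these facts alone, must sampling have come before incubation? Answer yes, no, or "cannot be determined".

no

Tracing the constraints gives incubation → dilution → weighing → sampling, so incubation must come before sampling.
That means sampling cannot be before incubation.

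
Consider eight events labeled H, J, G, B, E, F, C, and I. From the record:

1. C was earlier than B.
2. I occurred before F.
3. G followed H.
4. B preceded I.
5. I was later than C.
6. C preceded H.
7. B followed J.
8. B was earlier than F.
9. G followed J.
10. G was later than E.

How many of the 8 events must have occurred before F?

4

Directly stated before F: B and I.
C reaches F via C → I → F.
J reaches F via J → B → F.
That's B, C, I, and J — 4 in all.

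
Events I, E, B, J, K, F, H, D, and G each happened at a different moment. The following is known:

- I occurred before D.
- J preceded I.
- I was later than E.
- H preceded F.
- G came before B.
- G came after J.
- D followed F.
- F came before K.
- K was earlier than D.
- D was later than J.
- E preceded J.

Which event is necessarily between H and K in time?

Tracing the constraints gives H → F → K, so F sits after H and before K.
No other event is forced both after H and before K.

F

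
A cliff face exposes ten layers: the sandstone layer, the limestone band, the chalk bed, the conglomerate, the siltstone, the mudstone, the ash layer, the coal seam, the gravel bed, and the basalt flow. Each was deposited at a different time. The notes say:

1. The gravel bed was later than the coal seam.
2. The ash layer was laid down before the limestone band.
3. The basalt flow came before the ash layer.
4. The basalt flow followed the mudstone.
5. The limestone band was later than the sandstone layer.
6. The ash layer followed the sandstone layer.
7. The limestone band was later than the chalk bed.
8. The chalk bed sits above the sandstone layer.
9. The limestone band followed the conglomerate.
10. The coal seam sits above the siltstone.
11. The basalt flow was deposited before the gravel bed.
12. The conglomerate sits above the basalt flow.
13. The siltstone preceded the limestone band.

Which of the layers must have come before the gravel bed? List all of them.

the basalt flow, the coal seam, the mudstone, the siltstone

Directly stated before the gravel bed: the basalt flow and the coal seam.
The mudstone reaches the gravel bed via the mudstone → the basalt flow → the gravel bed.
The siltstone reaches the gravel bed via the siltstone → the coal seam → the gravel bed.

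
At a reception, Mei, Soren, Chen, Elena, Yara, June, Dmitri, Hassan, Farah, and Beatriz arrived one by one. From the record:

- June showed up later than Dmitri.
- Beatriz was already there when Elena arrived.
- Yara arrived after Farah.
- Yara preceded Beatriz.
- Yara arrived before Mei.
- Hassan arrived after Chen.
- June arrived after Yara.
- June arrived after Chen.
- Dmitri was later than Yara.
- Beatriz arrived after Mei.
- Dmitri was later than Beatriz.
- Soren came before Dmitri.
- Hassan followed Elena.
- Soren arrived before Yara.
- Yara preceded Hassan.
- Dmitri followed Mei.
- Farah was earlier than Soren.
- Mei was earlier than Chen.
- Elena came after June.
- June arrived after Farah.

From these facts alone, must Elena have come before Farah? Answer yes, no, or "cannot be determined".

Tracing the constraints gives Farah → June → Elena, so Farah must come before Elena.
That means Elena cannot be before Farah.

no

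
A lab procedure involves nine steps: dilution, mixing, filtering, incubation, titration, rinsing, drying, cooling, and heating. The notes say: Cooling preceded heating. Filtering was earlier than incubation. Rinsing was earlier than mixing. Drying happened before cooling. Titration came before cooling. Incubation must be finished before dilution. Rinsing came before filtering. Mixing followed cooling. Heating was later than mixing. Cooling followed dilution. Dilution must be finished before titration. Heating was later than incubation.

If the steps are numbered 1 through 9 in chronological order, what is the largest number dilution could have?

Dilution must come before cooling, heating, mixing, and titration — 4 steps forced after it.
Everything else can be placed before dilution in some valid order, so dilution can sit as late as position 9 − 4 = 5.

5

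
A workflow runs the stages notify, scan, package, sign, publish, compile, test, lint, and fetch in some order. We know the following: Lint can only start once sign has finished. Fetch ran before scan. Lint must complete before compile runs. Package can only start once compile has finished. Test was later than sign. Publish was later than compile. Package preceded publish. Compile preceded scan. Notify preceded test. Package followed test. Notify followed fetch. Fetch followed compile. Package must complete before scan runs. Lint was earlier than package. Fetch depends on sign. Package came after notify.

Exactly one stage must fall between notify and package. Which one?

test

Tracing the constraints gives notify → test → package, so test sits after notify and before package.
No other stage is forced both after notify and before package.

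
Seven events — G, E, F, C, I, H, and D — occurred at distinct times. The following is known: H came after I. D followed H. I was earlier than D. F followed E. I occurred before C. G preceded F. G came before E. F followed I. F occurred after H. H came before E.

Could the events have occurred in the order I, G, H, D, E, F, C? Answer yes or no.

Check each stated constraint against the proposed order — e.g. I is ahead of F; I is ahead of C. Every pair is in the required order; nothing is violated.

yes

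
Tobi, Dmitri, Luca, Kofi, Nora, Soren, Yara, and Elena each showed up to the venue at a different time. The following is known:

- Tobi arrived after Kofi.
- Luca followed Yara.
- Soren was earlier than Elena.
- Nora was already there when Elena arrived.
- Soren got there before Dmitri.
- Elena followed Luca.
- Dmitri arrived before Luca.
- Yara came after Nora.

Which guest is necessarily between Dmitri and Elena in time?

Luca

Tracing the constraints gives Dmitri → Luca → Elena, so Luca sits after Dmitri and before Elena.
No other guest is forced both after Dmitri and before Elena.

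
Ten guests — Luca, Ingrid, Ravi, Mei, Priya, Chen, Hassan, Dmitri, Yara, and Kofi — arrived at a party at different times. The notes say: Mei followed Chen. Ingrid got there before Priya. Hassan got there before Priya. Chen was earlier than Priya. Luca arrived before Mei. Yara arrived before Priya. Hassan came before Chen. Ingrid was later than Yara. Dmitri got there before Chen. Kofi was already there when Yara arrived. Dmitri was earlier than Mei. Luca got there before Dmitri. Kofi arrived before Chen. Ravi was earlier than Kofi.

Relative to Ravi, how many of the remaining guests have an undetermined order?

Forced after Ravi: Chen, Ingrid, Kofi, Mei, Priya, and Yara.
That leaves Dmitri, Hassan, and Luca with no forced order relative to Ravi — 3.

3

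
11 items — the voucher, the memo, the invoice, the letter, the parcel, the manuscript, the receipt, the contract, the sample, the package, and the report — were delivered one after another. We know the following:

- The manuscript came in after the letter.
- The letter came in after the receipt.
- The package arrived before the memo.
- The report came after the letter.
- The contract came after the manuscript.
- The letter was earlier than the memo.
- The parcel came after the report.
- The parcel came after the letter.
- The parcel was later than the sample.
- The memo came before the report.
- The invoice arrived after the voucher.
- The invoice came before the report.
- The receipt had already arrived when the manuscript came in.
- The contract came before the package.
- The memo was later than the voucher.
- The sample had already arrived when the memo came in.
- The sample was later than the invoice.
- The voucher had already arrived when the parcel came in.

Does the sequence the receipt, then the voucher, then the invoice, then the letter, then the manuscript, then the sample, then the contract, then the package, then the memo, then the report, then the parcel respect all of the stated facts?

yes

Check each stated constraint against the proposed order — e.g. the letter is ahead of the parcel; the voucher is ahead of the parcel. Every pair is in the required order; nothing is violated.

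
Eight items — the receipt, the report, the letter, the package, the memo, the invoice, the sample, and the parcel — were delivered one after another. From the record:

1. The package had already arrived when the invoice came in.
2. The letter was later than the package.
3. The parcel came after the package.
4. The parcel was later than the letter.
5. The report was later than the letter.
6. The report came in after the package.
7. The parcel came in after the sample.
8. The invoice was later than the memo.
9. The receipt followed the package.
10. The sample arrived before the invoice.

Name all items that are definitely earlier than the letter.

Directly stated before the letter: the package.

the package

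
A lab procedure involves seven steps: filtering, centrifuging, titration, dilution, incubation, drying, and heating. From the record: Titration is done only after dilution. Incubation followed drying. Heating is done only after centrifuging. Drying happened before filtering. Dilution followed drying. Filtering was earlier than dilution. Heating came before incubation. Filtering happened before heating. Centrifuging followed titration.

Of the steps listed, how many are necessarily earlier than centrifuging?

Directly stated before centrifuging: titration.
Dilution reaches centrifuging via dilution → titration → centrifuging.
Drying reaches centrifuging via drying → dilution → titration → centrifuging.
Filtering reaches centrifuging via filtering → dilution → titration → centrifuging.
That's dilution, drying, filtering, and titration — 4 in all.

4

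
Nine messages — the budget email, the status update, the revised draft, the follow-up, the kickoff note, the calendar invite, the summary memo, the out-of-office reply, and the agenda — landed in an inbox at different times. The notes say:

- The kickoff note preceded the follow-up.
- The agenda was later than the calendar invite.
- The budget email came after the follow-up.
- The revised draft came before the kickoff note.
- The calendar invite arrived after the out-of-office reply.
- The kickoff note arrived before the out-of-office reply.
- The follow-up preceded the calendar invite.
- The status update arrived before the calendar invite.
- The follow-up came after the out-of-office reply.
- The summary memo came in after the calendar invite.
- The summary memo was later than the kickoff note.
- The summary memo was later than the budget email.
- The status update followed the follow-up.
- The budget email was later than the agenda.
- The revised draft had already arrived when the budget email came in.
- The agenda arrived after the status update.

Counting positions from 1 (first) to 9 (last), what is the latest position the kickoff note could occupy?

2

The kickoff note must come before the agenda, the budget email, the calendar invite, the follow-up, the out-of-office reply, the status update, and the summary memo — 7 messages forced after it.
Everything else can be placed before the kickoff note in some valid order, so the kickoff note can sit as late as position 9 − 7 = 2.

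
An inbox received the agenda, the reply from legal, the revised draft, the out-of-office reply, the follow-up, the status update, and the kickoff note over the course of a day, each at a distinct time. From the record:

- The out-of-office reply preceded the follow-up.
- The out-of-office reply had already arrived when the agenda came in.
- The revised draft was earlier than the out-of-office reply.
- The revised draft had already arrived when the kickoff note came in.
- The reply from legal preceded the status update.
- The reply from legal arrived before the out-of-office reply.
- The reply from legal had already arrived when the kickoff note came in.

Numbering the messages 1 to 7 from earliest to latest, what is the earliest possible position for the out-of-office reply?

The reply from legal and the revised draft must both come before the out-of-office reply — 2 forced predecessors.
Nothing else is forced ahead of the out-of-office reply, so its earliest slot is position 2 + 1 = 3.

3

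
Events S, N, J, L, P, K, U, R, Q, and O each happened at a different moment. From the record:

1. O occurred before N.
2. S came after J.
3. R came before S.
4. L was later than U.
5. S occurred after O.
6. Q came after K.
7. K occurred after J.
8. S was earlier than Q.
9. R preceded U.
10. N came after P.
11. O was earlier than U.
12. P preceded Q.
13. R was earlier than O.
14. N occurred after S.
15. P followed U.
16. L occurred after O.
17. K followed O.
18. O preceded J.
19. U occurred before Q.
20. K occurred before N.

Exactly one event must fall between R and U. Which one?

Tracing the constraints gives R → O → U, so O sits after R and before U.
No other event is forced both after R and before U.

O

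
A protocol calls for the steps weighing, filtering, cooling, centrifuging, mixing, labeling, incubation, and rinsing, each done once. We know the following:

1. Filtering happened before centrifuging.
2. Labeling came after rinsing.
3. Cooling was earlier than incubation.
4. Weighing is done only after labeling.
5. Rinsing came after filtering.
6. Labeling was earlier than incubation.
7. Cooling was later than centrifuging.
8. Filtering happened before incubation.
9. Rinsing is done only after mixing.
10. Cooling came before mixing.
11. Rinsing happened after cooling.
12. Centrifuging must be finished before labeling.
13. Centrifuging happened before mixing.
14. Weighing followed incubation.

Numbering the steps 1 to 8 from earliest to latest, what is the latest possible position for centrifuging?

Centrifuging must come before cooling, incubation, labeling, mixing, rinsing, and weighing — 6 steps forced after it.
Everything else can be placed before centrifuging in some valid order, so centrifuging can sit as late as position 8 − 6 = 2.

2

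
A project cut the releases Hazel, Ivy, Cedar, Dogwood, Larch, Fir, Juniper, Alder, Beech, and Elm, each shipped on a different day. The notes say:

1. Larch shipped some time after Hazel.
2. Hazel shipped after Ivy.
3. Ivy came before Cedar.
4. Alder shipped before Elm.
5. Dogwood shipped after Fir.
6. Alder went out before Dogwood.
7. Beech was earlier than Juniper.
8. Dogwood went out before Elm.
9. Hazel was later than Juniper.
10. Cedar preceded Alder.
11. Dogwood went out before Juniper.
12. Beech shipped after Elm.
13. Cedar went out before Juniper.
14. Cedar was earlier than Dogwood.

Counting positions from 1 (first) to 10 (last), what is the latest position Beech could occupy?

7

Beech must come before Hazel, Juniper, and Larch — 3 releases forced after it.
Everything else can be placed before Beech in some valid order, so Beech can sit as late as position 10 − 3 = 7.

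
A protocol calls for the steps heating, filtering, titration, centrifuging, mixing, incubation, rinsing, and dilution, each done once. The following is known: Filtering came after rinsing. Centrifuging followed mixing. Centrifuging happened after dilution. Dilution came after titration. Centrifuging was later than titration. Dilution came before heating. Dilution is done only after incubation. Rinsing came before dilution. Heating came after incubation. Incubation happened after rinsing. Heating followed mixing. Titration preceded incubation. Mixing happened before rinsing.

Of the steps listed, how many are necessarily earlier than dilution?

4

Directly stated before dilution: incubation, rinsing, and titration.
Mixing reaches dilution via mixing → rinsing → dilution.
No chain forces heating (or any of the others) ahead of dilution.
That's incubation, mixing, rinsing, and titration — 4 in all.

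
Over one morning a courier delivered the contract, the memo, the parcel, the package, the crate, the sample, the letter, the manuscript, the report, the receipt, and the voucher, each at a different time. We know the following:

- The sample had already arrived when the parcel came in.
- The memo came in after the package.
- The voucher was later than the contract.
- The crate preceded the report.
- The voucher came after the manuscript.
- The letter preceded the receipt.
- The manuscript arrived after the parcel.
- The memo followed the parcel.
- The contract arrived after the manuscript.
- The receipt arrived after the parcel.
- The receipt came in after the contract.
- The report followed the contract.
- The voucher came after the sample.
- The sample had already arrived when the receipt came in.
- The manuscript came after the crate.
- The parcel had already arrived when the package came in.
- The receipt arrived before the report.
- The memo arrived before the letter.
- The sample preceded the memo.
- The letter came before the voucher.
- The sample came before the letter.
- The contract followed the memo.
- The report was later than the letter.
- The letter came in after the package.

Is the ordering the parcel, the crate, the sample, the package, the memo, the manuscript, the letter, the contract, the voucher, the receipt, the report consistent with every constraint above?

no

The constraints require the sample before the parcel, but in the proposed sequence the parcel appears ahead of the sample. That one violation is enough.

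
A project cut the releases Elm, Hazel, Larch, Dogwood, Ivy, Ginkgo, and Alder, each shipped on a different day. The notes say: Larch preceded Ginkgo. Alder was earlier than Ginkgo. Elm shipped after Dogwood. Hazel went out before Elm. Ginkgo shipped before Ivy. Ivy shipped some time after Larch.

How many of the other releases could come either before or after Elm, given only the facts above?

4

Forced before Elm: Dogwood and Hazel.
That leaves Alder, Ginkgo, Ivy, and Larch with no forced order relative to Elm — 4.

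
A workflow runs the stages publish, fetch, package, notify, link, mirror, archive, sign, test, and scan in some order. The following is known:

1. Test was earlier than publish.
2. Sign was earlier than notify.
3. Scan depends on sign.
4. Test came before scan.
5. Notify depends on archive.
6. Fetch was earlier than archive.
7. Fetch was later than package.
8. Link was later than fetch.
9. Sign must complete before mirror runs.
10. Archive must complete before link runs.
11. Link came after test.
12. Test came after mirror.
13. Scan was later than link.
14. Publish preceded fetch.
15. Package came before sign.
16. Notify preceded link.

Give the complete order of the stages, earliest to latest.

The constraints fix every adjacent pair, so only one ordering works:
package → sign → mirror → test → publish → fetch → archive → notify → link → scan.

package, sign, mirror, test, publish, fetch, archive, notify, link, scan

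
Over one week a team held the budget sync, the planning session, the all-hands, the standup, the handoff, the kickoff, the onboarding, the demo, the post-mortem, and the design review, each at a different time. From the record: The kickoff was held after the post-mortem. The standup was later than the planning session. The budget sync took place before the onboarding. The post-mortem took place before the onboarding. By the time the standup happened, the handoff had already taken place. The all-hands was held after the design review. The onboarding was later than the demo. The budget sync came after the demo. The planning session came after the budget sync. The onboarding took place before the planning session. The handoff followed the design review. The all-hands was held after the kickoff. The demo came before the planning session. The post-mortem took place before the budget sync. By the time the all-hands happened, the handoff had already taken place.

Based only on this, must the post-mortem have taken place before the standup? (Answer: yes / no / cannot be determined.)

Chain the constraints: the post-mortem → the onboarding → the planning session → the standup. Each link is directly stated, so the post-mortem comes before the standup.

yes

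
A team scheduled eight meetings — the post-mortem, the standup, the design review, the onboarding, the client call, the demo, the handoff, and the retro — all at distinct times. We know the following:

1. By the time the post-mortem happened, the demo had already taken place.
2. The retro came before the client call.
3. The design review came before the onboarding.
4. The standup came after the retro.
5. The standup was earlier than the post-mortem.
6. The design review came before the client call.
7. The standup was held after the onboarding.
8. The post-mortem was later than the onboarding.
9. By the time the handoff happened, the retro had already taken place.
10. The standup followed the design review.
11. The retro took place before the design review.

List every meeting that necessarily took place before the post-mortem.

the demo, the design review, the onboarding, the retro, the standup

Directly stated before the post-mortem: the demo, the onboarding, and the standup.
The design review reaches the post-mortem via the design review → the onboarding → the post-mortem.
The retro reaches the post-mortem via the retro → the standup → the post-mortem.
No chain forces the handoff (or any of the others) ahead of the post-mortem.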